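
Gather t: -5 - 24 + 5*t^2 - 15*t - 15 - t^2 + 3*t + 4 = 4*t^2 - 12*t - 40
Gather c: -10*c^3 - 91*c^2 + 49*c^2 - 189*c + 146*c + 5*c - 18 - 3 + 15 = -10*c^3 - 42*c^2 - 38*c - 6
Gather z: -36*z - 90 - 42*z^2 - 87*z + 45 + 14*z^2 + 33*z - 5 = -28*z^2 - 90*z - 50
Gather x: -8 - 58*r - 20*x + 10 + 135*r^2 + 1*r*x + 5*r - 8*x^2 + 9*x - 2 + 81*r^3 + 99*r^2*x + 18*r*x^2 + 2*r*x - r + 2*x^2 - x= 81*r^3 + 135*r^2 - 54*r + x^2*(18*r - 6) + x*(99*r^2 + 3*r - 12)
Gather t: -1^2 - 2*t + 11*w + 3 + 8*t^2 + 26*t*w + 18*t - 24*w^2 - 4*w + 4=8*t^2 + t*(26*w + 16) - 24*w^2 + 7*w + 6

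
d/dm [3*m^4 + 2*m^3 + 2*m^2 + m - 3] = 12*m^3 + 6*m^2 + 4*m + 1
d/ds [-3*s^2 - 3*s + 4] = -6*s - 3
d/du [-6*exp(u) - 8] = -6*exp(u)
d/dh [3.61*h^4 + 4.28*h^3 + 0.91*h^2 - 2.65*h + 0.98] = 14.44*h^3 + 12.84*h^2 + 1.82*h - 2.65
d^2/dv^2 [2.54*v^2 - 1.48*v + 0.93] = 5.08000000000000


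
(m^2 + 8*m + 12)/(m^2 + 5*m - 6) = (m + 2)/(m - 1)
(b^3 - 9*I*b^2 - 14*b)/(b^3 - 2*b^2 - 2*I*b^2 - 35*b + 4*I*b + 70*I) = b*(b - 7*I)/(b^2 - 2*b - 35)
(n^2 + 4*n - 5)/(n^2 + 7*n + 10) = (n - 1)/(n + 2)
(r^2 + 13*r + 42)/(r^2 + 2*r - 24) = (r + 7)/(r - 4)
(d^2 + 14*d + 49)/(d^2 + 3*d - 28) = (d + 7)/(d - 4)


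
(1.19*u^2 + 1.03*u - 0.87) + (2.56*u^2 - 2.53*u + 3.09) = 3.75*u^2 - 1.5*u + 2.22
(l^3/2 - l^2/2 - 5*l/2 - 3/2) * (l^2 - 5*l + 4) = l^5/2 - 3*l^4 + 2*l^3 + 9*l^2 - 5*l/2 - 6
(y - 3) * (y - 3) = y^2 - 6*y + 9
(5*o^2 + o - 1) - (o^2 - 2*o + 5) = 4*o^2 + 3*o - 6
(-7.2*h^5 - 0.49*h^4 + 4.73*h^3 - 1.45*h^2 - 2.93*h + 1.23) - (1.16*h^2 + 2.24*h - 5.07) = -7.2*h^5 - 0.49*h^4 + 4.73*h^3 - 2.61*h^2 - 5.17*h + 6.3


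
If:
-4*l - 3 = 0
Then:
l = -3/4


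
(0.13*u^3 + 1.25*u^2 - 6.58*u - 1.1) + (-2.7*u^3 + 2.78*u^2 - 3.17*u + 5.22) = -2.57*u^3 + 4.03*u^2 - 9.75*u + 4.12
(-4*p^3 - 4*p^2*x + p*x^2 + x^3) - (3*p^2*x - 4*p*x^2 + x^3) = -4*p^3 - 7*p^2*x + 5*p*x^2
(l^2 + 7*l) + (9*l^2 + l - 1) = 10*l^2 + 8*l - 1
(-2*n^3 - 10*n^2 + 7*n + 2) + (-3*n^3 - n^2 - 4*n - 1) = -5*n^3 - 11*n^2 + 3*n + 1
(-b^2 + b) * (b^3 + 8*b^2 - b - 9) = -b^5 - 7*b^4 + 9*b^3 + 8*b^2 - 9*b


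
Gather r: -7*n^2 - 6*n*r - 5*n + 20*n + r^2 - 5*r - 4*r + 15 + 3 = -7*n^2 + 15*n + r^2 + r*(-6*n - 9) + 18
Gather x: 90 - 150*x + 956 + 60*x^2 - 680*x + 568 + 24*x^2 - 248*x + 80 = 84*x^2 - 1078*x + 1694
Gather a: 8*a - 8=8*a - 8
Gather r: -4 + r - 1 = r - 5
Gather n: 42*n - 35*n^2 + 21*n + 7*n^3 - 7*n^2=7*n^3 - 42*n^2 + 63*n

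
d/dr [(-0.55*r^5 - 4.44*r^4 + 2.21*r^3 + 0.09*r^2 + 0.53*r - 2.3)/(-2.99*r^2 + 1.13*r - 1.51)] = (4.9335*r^6 + 24.0652*r^5 - 17.507*r^4 + 31.8122*r^3 - 8.3249*r^2 - 14.0258*r + 1.7987)/(8.9401*r^4 - 6.7574*r^3 + 10.3067*r^2 - 3.4126*r + 2.2801)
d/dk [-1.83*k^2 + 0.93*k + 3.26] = 0.93 - 3.66*k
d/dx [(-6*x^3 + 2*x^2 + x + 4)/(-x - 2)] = 2*(6*x^3 + 17*x^2 - 4*x + 1)/(x^2 + 4*x + 4)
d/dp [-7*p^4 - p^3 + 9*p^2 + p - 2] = -28*p^3 - 3*p^2 + 18*p + 1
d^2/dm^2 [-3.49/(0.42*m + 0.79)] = -1.231272/(0.42*m + 0.79)^3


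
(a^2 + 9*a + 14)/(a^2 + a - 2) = (a + 7)/(a - 1)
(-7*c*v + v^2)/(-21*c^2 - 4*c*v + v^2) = v/(3*c + v)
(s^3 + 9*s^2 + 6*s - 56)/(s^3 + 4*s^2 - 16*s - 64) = (s^2 + 5*s - 14)/(s^2 - 16)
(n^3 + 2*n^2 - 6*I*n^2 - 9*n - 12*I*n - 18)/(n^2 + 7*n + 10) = (n^2 - 6*I*n - 9)/(n + 5)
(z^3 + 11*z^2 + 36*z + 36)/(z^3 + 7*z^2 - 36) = (z + 2)/(z - 2)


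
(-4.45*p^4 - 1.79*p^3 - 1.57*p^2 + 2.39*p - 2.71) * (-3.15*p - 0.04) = 14.0175*p^5 + 5.8165*p^4 + 5.0171*p^3 - 7.4657*p^2 + 8.4409*p + 0.1084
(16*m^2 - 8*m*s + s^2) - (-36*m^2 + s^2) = 52*m^2 - 8*m*s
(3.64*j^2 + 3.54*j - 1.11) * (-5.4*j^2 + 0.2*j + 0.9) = -19.656*j^4 - 18.388*j^3 + 9.978*j^2 + 2.964*j - 0.999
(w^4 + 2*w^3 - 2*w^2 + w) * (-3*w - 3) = -3*w^5 - 9*w^4 + 3*w^2 - 3*w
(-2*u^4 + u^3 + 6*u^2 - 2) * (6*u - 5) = -12*u^5 + 16*u^4 + 31*u^3 - 30*u^2 - 12*u + 10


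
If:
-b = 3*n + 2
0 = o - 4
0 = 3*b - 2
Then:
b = 2/3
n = -8/9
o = 4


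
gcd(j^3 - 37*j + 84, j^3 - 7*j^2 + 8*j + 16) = j - 4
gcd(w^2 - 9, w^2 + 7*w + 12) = w + 3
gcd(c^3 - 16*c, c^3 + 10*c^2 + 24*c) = c^2 + 4*c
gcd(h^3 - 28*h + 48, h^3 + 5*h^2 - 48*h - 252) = h + 6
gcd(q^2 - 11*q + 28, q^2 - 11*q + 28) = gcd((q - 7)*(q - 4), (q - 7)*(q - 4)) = q^2 - 11*q + 28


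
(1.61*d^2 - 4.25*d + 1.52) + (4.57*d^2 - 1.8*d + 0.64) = 6.18*d^2 - 6.05*d + 2.16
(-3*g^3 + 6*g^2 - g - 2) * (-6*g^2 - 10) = 18*g^5 - 36*g^4 + 36*g^3 - 48*g^2 + 10*g + 20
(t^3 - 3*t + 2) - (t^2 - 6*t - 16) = t^3 - t^2 + 3*t + 18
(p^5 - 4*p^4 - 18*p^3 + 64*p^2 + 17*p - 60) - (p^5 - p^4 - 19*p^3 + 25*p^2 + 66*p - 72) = -3*p^4 + p^3 + 39*p^2 - 49*p + 12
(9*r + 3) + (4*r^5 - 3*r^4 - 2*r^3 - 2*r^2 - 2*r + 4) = 4*r^5 - 3*r^4 - 2*r^3 - 2*r^2 + 7*r + 7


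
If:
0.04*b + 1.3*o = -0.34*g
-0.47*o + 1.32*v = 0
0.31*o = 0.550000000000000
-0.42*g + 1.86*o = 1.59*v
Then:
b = -104.12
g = 5.47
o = 1.77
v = 0.63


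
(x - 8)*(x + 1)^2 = x^3 - 6*x^2 - 15*x - 8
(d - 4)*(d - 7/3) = d^2 - 19*d/3 + 28/3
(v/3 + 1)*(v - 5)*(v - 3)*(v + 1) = v^4/3 - 4*v^3/3 - 14*v^2/3 + 12*v + 15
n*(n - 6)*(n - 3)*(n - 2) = n^4 - 11*n^3 + 36*n^2 - 36*n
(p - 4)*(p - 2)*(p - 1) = p^3 - 7*p^2 + 14*p - 8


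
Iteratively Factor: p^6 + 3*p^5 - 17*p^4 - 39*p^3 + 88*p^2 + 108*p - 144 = (p + 4)*(p^5 - p^4 - 13*p^3 + 13*p^2 + 36*p - 36) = (p + 3)*(p + 4)*(p^4 - 4*p^3 - p^2 + 16*p - 12) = (p - 3)*(p + 3)*(p + 4)*(p^3 - p^2 - 4*p + 4) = (p - 3)*(p - 1)*(p + 3)*(p + 4)*(p^2 - 4) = (p - 3)*(p - 1)*(p + 2)*(p + 3)*(p + 4)*(p - 2)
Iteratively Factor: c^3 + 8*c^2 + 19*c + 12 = (c + 3)*(c^2 + 5*c + 4) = (c + 3)*(c + 4)*(c + 1)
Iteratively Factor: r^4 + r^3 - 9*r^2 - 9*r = (r + 1)*(r^3 - 9*r) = r*(r + 1)*(r^2 - 9) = r*(r - 3)*(r + 1)*(r + 3)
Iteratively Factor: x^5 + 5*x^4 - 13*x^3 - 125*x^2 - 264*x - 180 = (x - 5)*(x^4 + 10*x^3 + 37*x^2 + 60*x + 36) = (x - 5)*(x + 2)*(x^3 + 8*x^2 + 21*x + 18) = (x - 5)*(x + 2)*(x + 3)*(x^2 + 5*x + 6) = (x - 5)*(x + 2)^2*(x + 3)*(x + 3)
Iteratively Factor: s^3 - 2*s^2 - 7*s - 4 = (s - 4)*(s^2 + 2*s + 1) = (s - 4)*(s + 1)*(s + 1)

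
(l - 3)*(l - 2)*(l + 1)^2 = l^4 - 3*l^3 - 3*l^2 + 7*l + 6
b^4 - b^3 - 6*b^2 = b^2*(b - 3)*(b + 2)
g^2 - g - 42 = (g - 7)*(g + 6)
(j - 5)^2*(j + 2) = j^3 - 8*j^2 + 5*j + 50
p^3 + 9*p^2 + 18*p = p*(p + 3)*(p + 6)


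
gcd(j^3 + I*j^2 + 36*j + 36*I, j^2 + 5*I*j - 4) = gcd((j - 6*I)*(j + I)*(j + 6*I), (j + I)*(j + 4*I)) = j + I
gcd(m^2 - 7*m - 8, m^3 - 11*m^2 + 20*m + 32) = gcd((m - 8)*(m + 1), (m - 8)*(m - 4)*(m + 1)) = m^2 - 7*m - 8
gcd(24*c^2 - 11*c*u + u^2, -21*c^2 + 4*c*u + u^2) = -3*c + u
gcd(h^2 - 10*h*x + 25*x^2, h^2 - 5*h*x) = -h + 5*x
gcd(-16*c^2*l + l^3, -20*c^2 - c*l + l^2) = 4*c + l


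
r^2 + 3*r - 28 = (r - 4)*(r + 7)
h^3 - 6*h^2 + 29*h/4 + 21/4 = (h - 7/2)*(h - 3)*(h + 1/2)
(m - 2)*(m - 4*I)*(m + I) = m^3 - 2*m^2 - 3*I*m^2 + 4*m + 6*I*m - 8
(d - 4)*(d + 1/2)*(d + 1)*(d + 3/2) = d^4 - d^3 - 37*d^2/4 - 41*d/4 - 3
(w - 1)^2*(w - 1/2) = w^3 - 5*w^2/2 + 2*w - 1/2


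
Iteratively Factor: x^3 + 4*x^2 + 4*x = (x + 2)*(x^2 + 2*x) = x*(x + 2)*(x + 2)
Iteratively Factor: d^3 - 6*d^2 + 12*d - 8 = (d - 2)*(d^2 - 4*d + 4) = (d - 2)^2*(d - 2)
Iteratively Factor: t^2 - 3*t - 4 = (t - 4)*(t + 1)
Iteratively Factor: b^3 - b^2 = (b - 1)*(b^2) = b*(b - 1)*(b)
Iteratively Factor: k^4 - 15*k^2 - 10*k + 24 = (k - 1)*(k^3 + k^2 - 14*k - 24) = (k - 4)*(k - 1)*(k^2 + 5*k + 6) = (k - 4)*(k - 1)*(k + 3)*(k + 2)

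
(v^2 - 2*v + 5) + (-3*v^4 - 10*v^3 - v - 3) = -3*v^4 - 10*v^3 + v^2 - 3*v + 2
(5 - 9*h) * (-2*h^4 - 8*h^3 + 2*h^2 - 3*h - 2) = 18*h^5 + 62*h^4 - 58*h^3 + 37*h^2 + 3*h - 10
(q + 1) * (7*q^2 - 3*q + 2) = 7*q^3 + 4*q^2 - q + 2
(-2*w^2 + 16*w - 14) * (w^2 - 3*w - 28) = -2*w^4 + 22*w^3 - 6*w^2 - 406*w + 392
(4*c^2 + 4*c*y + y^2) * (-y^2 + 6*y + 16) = -4*c^2*y^2 + 24*c^2*y + 64*c^2 - 4*c*y^3 + 24*c*y^2 + 64*c*y - y^4 + 6*y^3 + 16*y^2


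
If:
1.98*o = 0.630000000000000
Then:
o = 0.32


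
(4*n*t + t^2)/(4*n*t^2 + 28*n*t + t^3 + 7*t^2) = 1/(t + 7)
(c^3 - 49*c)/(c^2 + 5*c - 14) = c*(c - 7)/(c - 2)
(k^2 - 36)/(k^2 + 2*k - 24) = (k - 6)/(k - 4)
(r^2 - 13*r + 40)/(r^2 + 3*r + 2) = (r^2 - 13*r + 40)/(r^2 + 3*r + 2)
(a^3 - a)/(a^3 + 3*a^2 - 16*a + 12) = a*(a + 1)/(a^2 + 4*a - 12)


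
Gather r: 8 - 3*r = 8 - 3*r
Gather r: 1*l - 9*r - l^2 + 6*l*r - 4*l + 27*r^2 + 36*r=-l^2 - 3*l + 27*r^2 + r*(6*l + 27)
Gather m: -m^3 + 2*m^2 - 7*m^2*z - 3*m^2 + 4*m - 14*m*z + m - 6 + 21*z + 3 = -m^3 + m^2*(-7*z - 1) + m*(5 - 14*z) + 21*z - 3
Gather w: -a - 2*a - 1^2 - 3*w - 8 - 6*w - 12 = -3*a - 9*w - 21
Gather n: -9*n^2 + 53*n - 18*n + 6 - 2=-9*n^2 + 35*n + 4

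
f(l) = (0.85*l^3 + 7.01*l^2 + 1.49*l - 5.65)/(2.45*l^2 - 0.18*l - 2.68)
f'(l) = (0.18 - 4.9*l)*(0.85*l^3 + 7.01*l^2 + 1.49*l - 5.65)/(2.45*l^2 - 0.18*l - 2.68)^2 + (2.55*l^2 + 14.02*l + 1.49)/(2.45*l^2 - 0.18*l - 2.68) = (2.0825*l^4 - 0.306000000000004*l^3 - 11.7463*l^2 - 9.8886*l - 5.0102)/(6.0025*l^4 - 0.882*l^3 - 13.0996*l^2 + 0.9648*l + 7.1824)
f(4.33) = 4.74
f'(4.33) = 0.24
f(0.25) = 1.88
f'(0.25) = -1.24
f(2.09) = 4.69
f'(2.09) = -0.69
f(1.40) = 6.69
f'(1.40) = -9.93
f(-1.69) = 1.68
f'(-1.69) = -0.16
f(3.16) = 4.52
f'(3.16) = 0.10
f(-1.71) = 1.68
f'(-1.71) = -0.14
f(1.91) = 4.85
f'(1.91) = -1.18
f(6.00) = 5.20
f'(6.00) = 0.30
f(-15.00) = -2.39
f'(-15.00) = 0.34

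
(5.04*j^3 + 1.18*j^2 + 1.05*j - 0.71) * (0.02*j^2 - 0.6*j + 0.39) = 0.1008*j^5 - 3.0004*j^4 + 1.2786*j^3 - 0.184*j^2 + 0.8355*j - 0.2769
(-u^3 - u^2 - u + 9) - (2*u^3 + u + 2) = -3*u^3 - u^2 - 2*u + 7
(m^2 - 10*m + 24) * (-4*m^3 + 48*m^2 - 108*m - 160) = -4*m^5 + 88*m^4 - 684*m^3 + 2072*m^2 - 992*m - 3840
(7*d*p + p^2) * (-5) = -35*d*p - 5*p^2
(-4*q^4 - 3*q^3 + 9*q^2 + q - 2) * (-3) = 12*q^4 + 9*q^3 - 27*q^2 - 3*q + 6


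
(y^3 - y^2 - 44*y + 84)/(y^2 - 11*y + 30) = (y^2 + 5*y - 14)/(y - 5)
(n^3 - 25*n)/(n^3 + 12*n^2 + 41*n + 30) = n*(n - 5)/(n^2 + 7*n + 6)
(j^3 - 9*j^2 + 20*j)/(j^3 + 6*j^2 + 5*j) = (j^2 - 9*j + 20)/(j^2 + 6*j + 5)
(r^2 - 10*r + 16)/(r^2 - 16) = (r^2 - 10*r + 16)/(r^2 - 16)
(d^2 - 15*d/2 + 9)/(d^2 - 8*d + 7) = (d^2 - 15*d/2 + 9)/(d^2 - 8*d + 7)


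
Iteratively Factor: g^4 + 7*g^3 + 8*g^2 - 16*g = (g - 1)*(g^3 + 8*g^2 + 16*g) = (g - 1)*(g + 4)*(g^2 + 4*g) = g*(g - 1)*(g + 4)*(g + 4)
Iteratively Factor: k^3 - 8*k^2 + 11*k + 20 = (k + 1)*(k^2 - 9*k + 20) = (k - 4)*(k + 1)*(k - 5)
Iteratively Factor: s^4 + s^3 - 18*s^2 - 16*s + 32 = (s - 4)*(s^3 + 5*s^2 + 2*s - 8) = (s - 4)*(s + 2)*(s^2 + 3*s - 4) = (s - 4)*(s - 1)*(s + 2)*(s + 4)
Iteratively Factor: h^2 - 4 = (h - 2)*(h + 2)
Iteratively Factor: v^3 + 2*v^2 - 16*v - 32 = (v - 4)*(v^2 + 6*v + 8) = (v - 4)*(v + 4)*(v + 2)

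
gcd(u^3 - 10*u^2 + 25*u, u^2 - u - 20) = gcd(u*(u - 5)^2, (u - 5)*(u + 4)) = u - 5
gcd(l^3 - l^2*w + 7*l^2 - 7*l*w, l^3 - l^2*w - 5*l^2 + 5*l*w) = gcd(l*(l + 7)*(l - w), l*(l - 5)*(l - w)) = -l^2 + l*w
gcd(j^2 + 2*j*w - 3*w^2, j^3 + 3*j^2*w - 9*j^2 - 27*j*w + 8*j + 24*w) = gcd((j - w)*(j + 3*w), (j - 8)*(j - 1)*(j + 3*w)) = j + 3*w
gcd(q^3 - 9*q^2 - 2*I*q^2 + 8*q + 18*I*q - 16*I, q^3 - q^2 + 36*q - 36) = q - 1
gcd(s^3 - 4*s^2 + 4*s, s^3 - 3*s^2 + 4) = s^2 - 4*s + 4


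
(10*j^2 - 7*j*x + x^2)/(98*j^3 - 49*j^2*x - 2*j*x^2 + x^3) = (-5*j + x)/(-49*j^2 + x^2)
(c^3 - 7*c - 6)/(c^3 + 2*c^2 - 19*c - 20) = (c^2 - c - 6)/(c^2 + c - 20)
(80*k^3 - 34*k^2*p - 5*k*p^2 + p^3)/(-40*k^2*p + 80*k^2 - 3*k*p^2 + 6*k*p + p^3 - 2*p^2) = (-2*k + p)/(p - 2)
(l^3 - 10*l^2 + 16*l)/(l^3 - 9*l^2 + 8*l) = (l - 2)/(l - 1)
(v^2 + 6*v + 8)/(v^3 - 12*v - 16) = (v + 4)/(v^2 - 2*v - 8)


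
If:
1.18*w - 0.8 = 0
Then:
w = 0.68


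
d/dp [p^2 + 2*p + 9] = 2*p + 2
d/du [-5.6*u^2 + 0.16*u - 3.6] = 0.16 - 11.2*u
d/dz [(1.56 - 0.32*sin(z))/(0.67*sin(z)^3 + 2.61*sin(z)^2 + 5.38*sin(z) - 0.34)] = (0.4288*sin(z)^3 - 2.3004*sin(z)^2 - 8.1432*sin(z) - 8.284)*cos(z)/(0.4489*sin(z)^6 + 3.4974*sin(z)^5 + 14.0213*sin(z)^4 + 27.628*sin(z)^3 + 27.1696*sin(z)^2 - 3.6584*sin(z) + 0.1156)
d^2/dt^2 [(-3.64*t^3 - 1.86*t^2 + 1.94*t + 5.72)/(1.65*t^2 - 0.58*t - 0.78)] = (-1.77635683940025e-15*t^4 - 4.81509200000001*t^3 + 69.192864*t^2 - 31.151016*t + 14.553136)/(4.492125*t^6 - 4.73715*t^5 - 4.70547*t^4 + 4.283648*t^3 + 2.224404*t^2 - 1.058616*t - 0.474552)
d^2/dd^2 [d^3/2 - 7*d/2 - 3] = 3*d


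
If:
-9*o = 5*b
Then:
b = -9*o/5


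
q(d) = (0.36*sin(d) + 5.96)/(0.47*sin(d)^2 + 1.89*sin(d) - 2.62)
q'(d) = (-0.94*sin(d)*cos(d) - 1.89*cos(d))*(0.36*sin(d) + 5.96)/(0.47*sin(d)^2 + 1.89*sin(d) - 2.62)^2 + 0.36*cos(d)/(0.47*sin(d)^2 + 1.89*sin(d) - 2.62) = (-5.6024*sin(d) + 0.0846*cos(2*d) - 12.2922)*cos(d)/(0.47*sin(d)^2 + 1.89*sin(d) - 2.62)^2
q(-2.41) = -1.56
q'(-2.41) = 0.47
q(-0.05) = -2.19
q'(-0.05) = -1.62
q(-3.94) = -6.07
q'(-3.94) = 10.83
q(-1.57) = -1.39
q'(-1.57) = -0.00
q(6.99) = -5.19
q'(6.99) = -8.48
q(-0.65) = -1.60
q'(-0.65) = -0.55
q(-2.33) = -1.52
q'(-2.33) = 0.40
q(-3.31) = -2.63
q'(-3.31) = 2.47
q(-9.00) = -1.75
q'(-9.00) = 0.82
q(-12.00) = -4.18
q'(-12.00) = -5.96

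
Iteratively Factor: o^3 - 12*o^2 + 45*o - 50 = (o - 5)*(o^2 - 7*o + 10) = (o - 5)*(o - 2)*(o - 5)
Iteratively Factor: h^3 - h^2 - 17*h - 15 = (h + 3)*(h^2 - 4*h - 5) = (h + 1)*(h + 3)*(h - 5)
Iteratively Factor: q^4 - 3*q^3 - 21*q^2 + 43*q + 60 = (q - 3)*(q^3 - 21*q - 20) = (q - 3)*(q + 4)*(q^2 - 4*q - 5) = (q - 5)*(q - 3)*(q + 4)*(q + 1)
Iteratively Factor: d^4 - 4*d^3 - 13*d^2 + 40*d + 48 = (d - 4)*(d^3 - 13*d - 12) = (d - 4)*(d + 1)*(d^2 - d - 12) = (d - 4)*(d + 1)*(d + 3)*(d - 4)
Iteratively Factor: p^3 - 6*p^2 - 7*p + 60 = (p - 5)*(p^2 - p - 12) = (p - 5)*(p + 3)*(p - 4)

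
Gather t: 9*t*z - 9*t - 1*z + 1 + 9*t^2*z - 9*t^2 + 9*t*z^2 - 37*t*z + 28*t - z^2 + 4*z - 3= t^2*(9*z - 9) + t*(9*z^2 - 28*z + 19) - z^2 + 3*z - 2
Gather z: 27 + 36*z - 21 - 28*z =8*z + 6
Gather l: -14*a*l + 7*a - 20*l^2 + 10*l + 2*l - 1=7*a - 20*l^2 + l*(12 - 14*a) - 1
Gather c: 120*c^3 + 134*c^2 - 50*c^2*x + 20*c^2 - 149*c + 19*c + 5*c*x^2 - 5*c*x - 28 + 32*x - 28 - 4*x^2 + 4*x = 120*c^3 + c^2*(154 - 50*x) + c*(5*x^2 - 5*x - 130) - 4*x^2 + 36*x - 56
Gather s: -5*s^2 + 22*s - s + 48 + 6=-5*s^2 + 21*s + 54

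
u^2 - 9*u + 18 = (u - 6)*(u - 3)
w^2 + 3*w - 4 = (w - 1)*(w + 4)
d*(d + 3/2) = d^2 + 3*d/2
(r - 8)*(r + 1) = r^2 - 7*r - 8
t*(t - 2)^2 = t^3 - 4*t^2 + 4*t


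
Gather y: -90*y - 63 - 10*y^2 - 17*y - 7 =-10*y^2 - 107*y - 70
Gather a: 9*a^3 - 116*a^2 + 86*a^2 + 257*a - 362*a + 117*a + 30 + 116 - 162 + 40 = 9*a^3 - 30*a^2 + 12*a + 24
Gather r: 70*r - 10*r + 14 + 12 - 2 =60*r + 24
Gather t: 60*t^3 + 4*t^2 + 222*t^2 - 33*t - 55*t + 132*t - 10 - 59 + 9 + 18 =60*t^3 + 226*t^2 + 44*t - 42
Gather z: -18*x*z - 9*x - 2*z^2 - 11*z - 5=-9*x - 2*z^2 + z*(-18*x - 11) - 5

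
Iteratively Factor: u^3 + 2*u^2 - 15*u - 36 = (u - 4)*(u^2 + 6*u + 9) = (u - 4)*(u + 3)*(u + 3)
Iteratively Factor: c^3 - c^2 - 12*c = (c - 4)*(c^2 + 3*c) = (c - 4)*(c + 3)*(c)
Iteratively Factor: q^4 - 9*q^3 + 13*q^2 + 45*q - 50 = (q - 1)*(q^3 - 8*q^2 + 5*q + 50) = (q - 1)*(q + 2)*(q^2 - 10*q + 25) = (q - 5)*(q - 1)*(q + 2)*(q - 5)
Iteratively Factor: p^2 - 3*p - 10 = (p - 5)*(p + 2)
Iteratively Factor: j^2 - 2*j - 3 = (j + 1)*(j - 3)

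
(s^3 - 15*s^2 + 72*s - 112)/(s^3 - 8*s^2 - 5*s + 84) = (s - 4)/(s + 3)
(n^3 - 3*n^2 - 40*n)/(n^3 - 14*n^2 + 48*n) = (n + 5)/(n - 6)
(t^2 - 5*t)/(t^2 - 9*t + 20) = t/(t - 4)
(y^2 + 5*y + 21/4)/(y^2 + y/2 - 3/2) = (y + 7/2)/(y - 1)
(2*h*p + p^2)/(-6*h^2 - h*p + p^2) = p/(-3*h + p)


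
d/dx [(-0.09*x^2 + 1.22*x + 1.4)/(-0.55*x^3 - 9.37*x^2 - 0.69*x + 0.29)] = (-0.0495*x^4 + 1.342*x^3 + 13.8035*x^2 + 26.1838*x + 1.3198)/(0.3025*x^6 + 10.307*x^5 + 88.5559*x^4 + 12.6116*x^3 - 4.9585*x^2 - 0.4002*x + 0.0841)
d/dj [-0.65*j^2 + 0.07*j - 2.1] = 0.07 - 1.3*j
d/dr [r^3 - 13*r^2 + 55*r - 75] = 3*r^2 - 26*r + 55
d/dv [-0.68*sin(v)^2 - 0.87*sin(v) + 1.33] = -(1.36*sin(v) + 0.87)*cos(v)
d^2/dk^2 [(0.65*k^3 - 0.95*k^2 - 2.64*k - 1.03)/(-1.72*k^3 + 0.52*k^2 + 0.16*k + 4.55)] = (4.45823999999999*k^6 + 45.787776*k^5 - 37.075632*k^4 + 95.111296*k^3 + 231.572616*k^2 - 69.338334*k + 30.669686)/(5.088448*k^9 - 4.615104*k^8 - 0.0247679999999995*k^7 - 39.664144*k^6 + 24.419424*k^5 + 3.782064*k^4 + 104.549444*k^3 - 32.64534*k^2 - 9.9372*k - 94.196375)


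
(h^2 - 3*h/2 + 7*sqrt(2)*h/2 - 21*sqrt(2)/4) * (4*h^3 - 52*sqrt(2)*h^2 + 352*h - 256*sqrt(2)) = 4*h^5 - 38*sqrt(2)*h^4 - 6*h^4 - 12*h^3 + 57*sqrt(2)*h^3 + 18*h^2 + 976*sqrt(2)*h^2 - 1464*sqrt(2)*h - 1792*h + 2688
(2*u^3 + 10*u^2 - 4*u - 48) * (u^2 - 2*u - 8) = 2*u^5 + 6*u^4 - 40*u^3 - 120*u^2 + 128*u + 384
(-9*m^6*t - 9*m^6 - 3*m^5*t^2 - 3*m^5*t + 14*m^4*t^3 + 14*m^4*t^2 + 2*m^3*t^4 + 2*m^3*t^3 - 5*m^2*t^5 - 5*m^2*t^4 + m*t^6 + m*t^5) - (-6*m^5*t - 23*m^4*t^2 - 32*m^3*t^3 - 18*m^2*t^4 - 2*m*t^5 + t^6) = -9*m^6*t - 9*m^6 - 3*m^5*t^2 + 3*m^5*t + 14*m^4*t^3 + 37*m^4*t^2 + 2*m^3*t^4 + 34*m^3*t^3 - 5*m^2*t^5 + 13*m^2*t^4 + m*t^6 + 3*m*t^5 - t^6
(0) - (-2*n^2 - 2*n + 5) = 2*n^2 + 2*n - 5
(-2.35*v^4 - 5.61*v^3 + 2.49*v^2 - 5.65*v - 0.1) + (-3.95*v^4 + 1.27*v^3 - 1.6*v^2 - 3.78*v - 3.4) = -6.3*v^4 - 4.34*v^3 + 0.89*v^2 - 9.43*v - 3.5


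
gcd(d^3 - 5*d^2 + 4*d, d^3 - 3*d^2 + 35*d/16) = d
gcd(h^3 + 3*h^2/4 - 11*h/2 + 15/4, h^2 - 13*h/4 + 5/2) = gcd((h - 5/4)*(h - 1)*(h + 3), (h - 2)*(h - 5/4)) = h - 5/4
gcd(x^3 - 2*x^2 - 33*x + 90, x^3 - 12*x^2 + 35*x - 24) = x - 3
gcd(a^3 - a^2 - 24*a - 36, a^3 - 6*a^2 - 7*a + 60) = a + 3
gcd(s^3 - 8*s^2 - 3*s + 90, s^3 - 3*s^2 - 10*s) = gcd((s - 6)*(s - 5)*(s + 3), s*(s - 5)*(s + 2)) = s - 5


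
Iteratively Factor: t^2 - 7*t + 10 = (t - 2)*(t - 5)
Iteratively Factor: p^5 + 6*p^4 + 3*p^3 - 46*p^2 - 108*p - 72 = (p - 3)*(p^4 + 9*p^3 + 30*p^2 + 44*p + 24) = (p - 3)*(p + 2)*(p^3 + 7*p^2 + 16*p + 12) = (p - 3)*(p + 2)^2*(p^2 + 5*p + 6) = (p - 3)*(p + 2)^3*(p + 3)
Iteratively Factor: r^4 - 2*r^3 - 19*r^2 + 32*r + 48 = (r + 1)*(r^3 - 3*r^2 - 16*r + 48) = (r - 3)*(r + 1)*(r^2 - 16) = (r - 4)*(r - 3)*(r + 1)*(r + 4)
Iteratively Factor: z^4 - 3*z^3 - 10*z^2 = (z - 5)*(z^3 + 2*z^2) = z*(z - 5)*(z^2 + 2*z) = z*(z - 5)*(z + 2)*(z)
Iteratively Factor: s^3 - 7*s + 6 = (s - 2)*(s^2 + 2*s - 3) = (s - 2)*(s + 3)*(s - 1)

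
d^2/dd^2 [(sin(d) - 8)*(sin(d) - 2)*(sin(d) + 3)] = -9*sin(d)^3 + 28*sin(d)^2 + 20*sin(d) - 14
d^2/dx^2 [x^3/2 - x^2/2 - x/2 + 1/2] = 3*x - 1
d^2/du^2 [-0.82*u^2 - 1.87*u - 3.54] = -1.64000000000000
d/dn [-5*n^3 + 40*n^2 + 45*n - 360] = -15*n^2 + 80*n + 45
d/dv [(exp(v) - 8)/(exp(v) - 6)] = 2*exp(v)/(exp(v) - 6)^2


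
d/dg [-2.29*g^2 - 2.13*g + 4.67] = -4.58*g - 2.13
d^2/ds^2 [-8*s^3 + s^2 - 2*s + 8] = 2 - 48*s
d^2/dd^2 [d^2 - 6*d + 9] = 2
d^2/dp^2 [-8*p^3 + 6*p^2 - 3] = 12 - 48*p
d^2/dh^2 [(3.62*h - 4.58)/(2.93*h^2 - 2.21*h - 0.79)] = ((42.8392 - 63.6396*h)*(-2.93*h^2 + 2.21*h + 0.79) - (3.62*h - 4.58)*(5.86*h - 2.21)*(11.72*h - 4.42))/(-2.93*h^2 + 2.21*h + 0.79)^3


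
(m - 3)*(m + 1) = m^2 - 2*m - 3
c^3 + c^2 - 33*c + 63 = (c - 3)^2*(c + 7)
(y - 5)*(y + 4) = y^2 - y - 20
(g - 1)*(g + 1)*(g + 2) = g^3 + 2*g^2 - g - 2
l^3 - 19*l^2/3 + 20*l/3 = l*(l - 5)*(l - 4/3)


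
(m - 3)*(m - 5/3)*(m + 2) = m^3 - 8*m^2/3 - 13*m/3 + 10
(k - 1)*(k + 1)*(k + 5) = k^3 + 5*k^2 - k - 5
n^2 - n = n*(n - 1)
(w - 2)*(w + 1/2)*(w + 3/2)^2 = w^4 + 3*w^3/2 - 13*w^2/4 - 51*w/8 - 9/4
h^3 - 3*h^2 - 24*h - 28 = (h - 7)*(h + 2)^2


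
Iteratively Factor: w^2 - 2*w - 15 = (w + 3)*(w - 5)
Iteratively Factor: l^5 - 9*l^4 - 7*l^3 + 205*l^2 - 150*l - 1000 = (l + 2)*(l^4 - 11*l^3 + 15*l^2 + 175*l - 500) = (l - 5)*(l + 2)*(l^3 - 6*l^2 - 15*l + 100) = (l - 5)*(l + 2)*(l + 4)*(l^2 - 10*l + 25) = (l - 5)^2*(l + 2)*(l + 4)*(l - 5)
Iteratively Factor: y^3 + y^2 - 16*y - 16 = (y - 4)*(y^2 + 5*y + 4) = (y - 4)*(y + 1)*(y + 4)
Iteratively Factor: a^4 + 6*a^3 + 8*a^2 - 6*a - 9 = (a + 3)*(a^3 + 3*a^2 - a - 3) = (a + 3)^2*(a^2 - 1) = (a + 1)*(a + 3)^2*(a - 1)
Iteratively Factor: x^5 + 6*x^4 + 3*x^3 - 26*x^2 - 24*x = (x + 1)*(x^4 + 5*x^3 - 2*x^2 - 24*x) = x*(x + 1)*(x^3 + 5*x^2 - 2*x - 24) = x*(x - 2)*(x + 1)*(x^2 + 7*x + 12) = x*(x - 2)*(x + 1)*(x + 4)*(x + 3)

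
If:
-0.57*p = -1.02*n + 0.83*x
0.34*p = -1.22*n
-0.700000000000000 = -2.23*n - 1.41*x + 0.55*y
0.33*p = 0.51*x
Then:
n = 0.00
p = 0.00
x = 0.00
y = -1.27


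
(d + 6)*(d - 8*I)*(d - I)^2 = d^4 + 6*d^3 - 10*I*d^3 - 17*d^2 - 60*I*d^2 - 102*d + 8*I*d + 48*I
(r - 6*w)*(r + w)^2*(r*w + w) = r^4*w - 4*r^3*w^2 + r^3*w - 11*r^2*w^3 - 4*r^2*w^2 - 6*r*w^4 - 11*r*w^3 - 6*w^4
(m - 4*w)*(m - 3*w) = m^2 - 7*m*w + 12*w^2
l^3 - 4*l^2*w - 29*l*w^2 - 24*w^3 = (l - 8*w)*(l + w)*(l + 3*w)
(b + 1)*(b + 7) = b^2 + 8*b + 7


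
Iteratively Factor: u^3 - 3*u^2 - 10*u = (u - 5)*(u^2 + 2*u) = (u - 5)*(u + 2)*(u)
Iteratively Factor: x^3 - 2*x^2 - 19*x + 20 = (x - 5)*(x^2 + 3*x - 4) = (x - 5)*(x + 4)*(x - 1)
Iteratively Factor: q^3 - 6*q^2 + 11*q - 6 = (q - 1)*(q^2 - 5*q + 6) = (q - 3)*(q - 1)*(q - 2)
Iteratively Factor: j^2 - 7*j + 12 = (j - 4)*(j - 3)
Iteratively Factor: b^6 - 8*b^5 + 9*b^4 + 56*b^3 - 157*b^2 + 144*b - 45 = (b - 3)*(b^5 - 5*b^4 - 6*b^3 + 38*b^2 - 43*b + 15) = (b - 3)*(b - 1)*(b^4 - 4*b^3 - 10*b^2 + 28*b - 15) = (b - 3)*(b - 1)^2*(b^3 - 3*b^2 - 13*b + 15) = (b - 3)*(b - 1)^3*(b^2 - 2*b - 15) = (b - 3)*(b - 1)^3*(b + 3)*(b - 5)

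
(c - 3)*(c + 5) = c^2 + 2*c - 15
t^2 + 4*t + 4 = (t + 2)^2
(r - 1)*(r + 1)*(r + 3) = r^3 + 3*r^2 - r - 3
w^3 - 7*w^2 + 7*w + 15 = (w - 5)*(w - 3)*(w + 1)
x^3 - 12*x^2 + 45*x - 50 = (x - 5)^2*(x - 2)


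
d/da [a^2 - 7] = 2*a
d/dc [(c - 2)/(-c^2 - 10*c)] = (c^2 - 4*c - 20)/(c^2*(c^2 + 20*c + 100))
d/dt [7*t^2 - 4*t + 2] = 14*t - 4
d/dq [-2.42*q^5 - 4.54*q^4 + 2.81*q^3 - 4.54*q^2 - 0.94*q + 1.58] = -12.1*q^4 - 18.16*q^3 + 8.43*q^2 - 9.08*q - 0.94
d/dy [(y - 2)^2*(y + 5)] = (y - 2)*(3*y + 8)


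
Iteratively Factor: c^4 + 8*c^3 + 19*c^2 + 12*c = (c + 1)*(c^3 + 7*c^2 + 12*c) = (c + 1)*(c + 4)*(c^2 + 3*c) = (c + 1)*(c + 3)*(c + 4)*(c)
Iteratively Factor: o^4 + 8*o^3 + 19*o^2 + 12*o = (o)*(o^3 + 8*o^2 + 19*o + 12) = o*(o + 3)*(o^2 + 5*o + 4) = o*(o + 3)*(o + 4)*(o + 1)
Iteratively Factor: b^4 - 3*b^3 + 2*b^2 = (b - 2)*(b^3 - b^2) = b*(b - 2)*(b^2 - b) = b^2*(b - 2)*(b - 1)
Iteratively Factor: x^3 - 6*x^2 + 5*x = (x - 5)*(x^2 - x) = (x - 5)*(x - 1)*(x)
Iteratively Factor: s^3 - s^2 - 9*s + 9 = (s - 1)*(s^2 - 9) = (s - 3)*(s - 1)*(s + 3)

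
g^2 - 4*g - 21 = (g - 7)*(g + 3)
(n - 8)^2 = n^2 - 16*n + 64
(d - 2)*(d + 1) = d^2 - d - 2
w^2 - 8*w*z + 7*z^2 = (w - 7*z)*(w - z)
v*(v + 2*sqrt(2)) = v^2 + 2*sqrt(2)*v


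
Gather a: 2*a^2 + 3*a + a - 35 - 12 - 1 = 2*a^2 + 4*a - 48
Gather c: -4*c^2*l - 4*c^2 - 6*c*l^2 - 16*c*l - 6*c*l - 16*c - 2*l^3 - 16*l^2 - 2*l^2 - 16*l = c^2*(-4*l - 4) + c*(-6*l^2 - 22*l - 16) - 2*l^3 - 18*l^2 - 16*l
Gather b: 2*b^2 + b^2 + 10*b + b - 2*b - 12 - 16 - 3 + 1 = 3*b^2 + 9*b - 30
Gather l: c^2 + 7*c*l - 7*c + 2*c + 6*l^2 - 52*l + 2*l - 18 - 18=c^2 - 5*c + 6*l^2 + l*(7*c - 50) - 36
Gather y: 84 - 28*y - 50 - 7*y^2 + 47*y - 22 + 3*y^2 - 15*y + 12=-4*y^2 + 4*y + 24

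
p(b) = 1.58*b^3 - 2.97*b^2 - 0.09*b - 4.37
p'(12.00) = 611.19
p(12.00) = 2297.11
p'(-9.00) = 437.31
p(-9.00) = -1395.95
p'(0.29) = -1.41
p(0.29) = -4.61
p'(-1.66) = 22.83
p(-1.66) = -19.63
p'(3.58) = 39.39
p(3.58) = 29.74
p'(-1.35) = 16.57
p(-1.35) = -13.55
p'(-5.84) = 196.26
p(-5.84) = -419.84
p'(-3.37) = 73.76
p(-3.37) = -98.27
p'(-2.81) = 54.03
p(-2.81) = -62.63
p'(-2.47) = 43.50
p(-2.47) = -46.08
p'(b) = 4.74*b^2 - 5.94*b - 0.09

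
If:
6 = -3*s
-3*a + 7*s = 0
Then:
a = -14/3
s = -2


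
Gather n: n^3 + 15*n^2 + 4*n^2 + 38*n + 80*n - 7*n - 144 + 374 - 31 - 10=n^3 + 19*n^2 + 111*n + 189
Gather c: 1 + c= c + 1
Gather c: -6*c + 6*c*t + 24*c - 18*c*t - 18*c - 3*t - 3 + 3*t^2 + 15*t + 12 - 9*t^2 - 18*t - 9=-12*c*t - 6*t^2 - 6*t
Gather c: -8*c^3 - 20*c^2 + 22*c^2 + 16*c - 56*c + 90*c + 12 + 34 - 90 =-8*c^3 + 2*c^2 + 50*c - 44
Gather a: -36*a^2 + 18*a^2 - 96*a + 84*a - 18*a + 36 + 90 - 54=-18*a^2 - 30*a + 72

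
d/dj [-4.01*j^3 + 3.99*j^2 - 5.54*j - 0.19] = -12.03*j^2 + 7.98*j - 5.54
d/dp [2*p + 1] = 2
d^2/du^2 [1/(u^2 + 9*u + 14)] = 2*(-u^2 - 9*u + (2*u + 9)^2 - 14)/(u^2 + 9*u + 14)^3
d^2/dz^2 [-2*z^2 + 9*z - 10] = -4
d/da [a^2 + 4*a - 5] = 2*a + 4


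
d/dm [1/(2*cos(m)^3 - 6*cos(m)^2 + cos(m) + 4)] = (6*cos(m)^2 - 12*cos(m) + 1)*sin(m)/(2*cos(m)^3 - 6*cos(m)^2 + cos(m) + 4)^2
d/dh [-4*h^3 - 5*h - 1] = -12*h^2 - 5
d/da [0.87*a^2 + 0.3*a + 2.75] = 1.74*a + 0.3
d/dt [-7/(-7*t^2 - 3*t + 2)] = 7*(-14*t - 3)/(7*t^2 + 3*t - 2)^2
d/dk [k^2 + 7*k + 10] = 2*k + 7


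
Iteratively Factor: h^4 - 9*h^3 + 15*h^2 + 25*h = (h - 5)*(h^3 - 4*h^2 - 5*h) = h*(h - 5)*(h^2 - 4*h - 5) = h*(h - 5)*(h + 1)*(h - 5)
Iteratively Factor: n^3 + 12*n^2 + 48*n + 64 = (n + 4)*(n^2 + 8*n + 16) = (n + 4)^2*(n + 4)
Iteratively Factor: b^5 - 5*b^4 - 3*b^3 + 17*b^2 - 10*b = (b - 1)*(b^4 - 4*b^3 - 7*b^2 + 10*b) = (b - 1)*(b + 2)*(b^3 - 6*b^2 + 5*b) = (b - 1)^2*(b + 2)*(b^2 - 5*b) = (b - 5)*(b - 1)^2*(b + 2)*(b)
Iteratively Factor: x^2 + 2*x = (x + 2)*(x)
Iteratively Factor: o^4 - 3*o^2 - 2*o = (o)*(o^3 - 3*o - 2) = o*(o + 1)*(o^2 - o - 2) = o*(o - 2)*(o + 1)*(o + 1)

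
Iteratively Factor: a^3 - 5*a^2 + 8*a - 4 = (a - 1)*(a^2 - 4*a + 4) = (a - 2)*(a - 1)*(a - 2)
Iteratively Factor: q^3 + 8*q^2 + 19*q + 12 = (q + 1)*(q^2 + 7*q + 12) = (q + 1)*(q + 4)*(q + 3)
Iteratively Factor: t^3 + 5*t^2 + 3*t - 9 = (t + 3)*(t^2 + 2*t - 3) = (t - 1)*(t + 3)*(t + 3)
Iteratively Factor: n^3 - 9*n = (n + 3)*(n^2 - 3*n) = n*(n + 3)*(n - 3)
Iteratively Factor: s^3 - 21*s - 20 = (s + 4)*(s^2 - 4*s - 5) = (s + 1)*(s + 4)*(s - 5)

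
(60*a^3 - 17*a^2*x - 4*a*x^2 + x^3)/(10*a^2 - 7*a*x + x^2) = (-12*a^2 + a*x + x^2)/(-2*a + x)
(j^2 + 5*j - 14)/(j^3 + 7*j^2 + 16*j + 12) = (j^2 + 5*j - 14)/(j^3 + 7*j^2 + 16*j + 12)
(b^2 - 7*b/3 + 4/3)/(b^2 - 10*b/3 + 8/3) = (b - 1)/(b - 2)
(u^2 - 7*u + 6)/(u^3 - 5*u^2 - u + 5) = (u - 6)/(u^2 - 4*u - 5)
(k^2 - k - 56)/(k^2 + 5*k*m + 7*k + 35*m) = (k - 8)/(k + 5*m)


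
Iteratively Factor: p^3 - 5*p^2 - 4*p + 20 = (p + 2)*(p^2 - 7*p + 10) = (p - 2)*(p + 2)*(p - 5)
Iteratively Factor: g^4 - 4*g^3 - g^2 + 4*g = (g + 1)*(g^3 - 5*g^2 + 4*g) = (g - 4)*(g + 1)*(g^2 - g) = (g - 4)*(g - 1)*(g + 1)*(g)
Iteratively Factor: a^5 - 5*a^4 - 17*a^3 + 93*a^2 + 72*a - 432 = (a - 4)*(a^4 - a^3 - 21*a^2 + 9*a + 108) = (a - 4)*(a - 3)*(a^3 + 2*a^2 - 15*a - 36) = (a - 4)^2*(a - 3)*(a^2 + 6*a + 9) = (a - 4)^2*(a - 3)*(a + 3)*(a + 3)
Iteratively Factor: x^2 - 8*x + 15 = (x - 3)*(x - 5)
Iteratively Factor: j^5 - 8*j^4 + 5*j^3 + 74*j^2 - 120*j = (j)*(j^4 - 8*j^3 + 5*j^2 + 74*j - 120) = j*(j - 2)*(j^3 - 6*j^2 - 7*j + 60) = j*(j - 5)*(j - 2)*(j^2 - j - 12) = j*(j - 5)*(j - 4)*(j - 2)*(j + 3)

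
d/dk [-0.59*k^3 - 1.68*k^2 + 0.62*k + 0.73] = -1.77*k^2 - 3.36*k + 0.62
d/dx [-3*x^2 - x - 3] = -6*x - 1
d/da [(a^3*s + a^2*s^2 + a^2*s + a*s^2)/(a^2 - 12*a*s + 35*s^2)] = s*(-2*a*(a - 6*s)*(a^2 + a*s + a + s) + (a^2 - 12*a*s + 35*s^2)*(3*a^2 + 2*a*s + 2*a + s))/(a^2 - 12*a*s + 35*s^2)^2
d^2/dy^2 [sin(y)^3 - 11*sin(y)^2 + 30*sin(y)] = -9*sin(y)^3 + 44*sin(y)^2 - 24*sin(y) - 22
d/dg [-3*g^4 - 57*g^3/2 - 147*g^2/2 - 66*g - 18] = -12*g^3 - 171*g^2/2 - 147*g - 66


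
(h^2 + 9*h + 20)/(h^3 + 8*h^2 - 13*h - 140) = (h + 4)/(h^2 + 3*h - 28)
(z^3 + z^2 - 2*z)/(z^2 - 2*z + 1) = z*(z + 2)/(z - 1)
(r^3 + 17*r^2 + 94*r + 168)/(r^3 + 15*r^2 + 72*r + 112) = (r + 6)/(r + 4)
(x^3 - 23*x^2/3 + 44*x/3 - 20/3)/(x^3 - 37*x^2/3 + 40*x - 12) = (3*x^3 - 23*x^2 + 44*x - 20)/(3*x^3 - 37*x^2 + 120*x - 36)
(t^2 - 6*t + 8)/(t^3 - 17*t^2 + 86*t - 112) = (t - 4)/(t^2 - 15*t + 56)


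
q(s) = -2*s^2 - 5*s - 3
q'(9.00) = -41.00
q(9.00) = -210.00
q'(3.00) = -17.00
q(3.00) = -36.00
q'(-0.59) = -2.64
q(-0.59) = -0.75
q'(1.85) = -12.40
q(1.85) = -19.10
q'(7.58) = -35.32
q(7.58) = -155.81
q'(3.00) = -17.00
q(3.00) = -36.00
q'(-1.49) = 0.96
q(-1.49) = 0.01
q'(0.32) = -6.28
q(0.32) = -4.80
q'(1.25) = -10.00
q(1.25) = -12.38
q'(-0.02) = -4.92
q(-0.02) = -2.90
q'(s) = -4*s - 5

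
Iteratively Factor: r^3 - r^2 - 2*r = (r - 2)*(r^2 + r) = r*(r - 2)*(r + 1)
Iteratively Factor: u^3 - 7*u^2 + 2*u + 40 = (u - 4)*(u^2 - 3*u - 10) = (u - 5)*(u - 4)*(u + 2)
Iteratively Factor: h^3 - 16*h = (h - 4)*(h^2 + 4*h) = (h - 4)*(h + 4)*(h)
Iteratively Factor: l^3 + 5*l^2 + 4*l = (l + 4)*(l^2 + l) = (l + 1)*(l + 4)*(l)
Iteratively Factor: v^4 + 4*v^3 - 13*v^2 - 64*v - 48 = (v - 4)*(v^3 + 8*v^2 + 19*v + 12) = (v - 4)*(v + 3)*(v^2 + 5*v + 4) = (v - 4)*(v + 3)*(v + 4)*(v + 1)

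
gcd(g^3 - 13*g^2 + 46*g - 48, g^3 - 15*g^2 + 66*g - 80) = g^2 - 10*g + 16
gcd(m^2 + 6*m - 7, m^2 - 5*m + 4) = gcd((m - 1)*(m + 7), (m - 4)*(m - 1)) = m - 1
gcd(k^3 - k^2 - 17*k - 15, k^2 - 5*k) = k - 5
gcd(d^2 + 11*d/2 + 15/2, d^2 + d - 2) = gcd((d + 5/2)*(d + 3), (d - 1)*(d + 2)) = 1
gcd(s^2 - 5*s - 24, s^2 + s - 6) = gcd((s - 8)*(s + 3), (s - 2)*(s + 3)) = s + 3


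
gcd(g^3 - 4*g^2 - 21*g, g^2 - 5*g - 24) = g + 3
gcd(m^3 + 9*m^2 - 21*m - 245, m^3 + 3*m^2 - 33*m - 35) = m^2 + 2*m - 35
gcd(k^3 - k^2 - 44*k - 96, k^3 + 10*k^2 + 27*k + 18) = k + 3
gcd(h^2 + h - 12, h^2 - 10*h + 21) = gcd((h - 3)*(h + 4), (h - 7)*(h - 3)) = h - 3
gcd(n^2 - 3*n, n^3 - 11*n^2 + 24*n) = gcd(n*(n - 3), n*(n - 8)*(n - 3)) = n^2 - 3*n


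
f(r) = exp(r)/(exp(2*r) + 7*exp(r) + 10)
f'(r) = (-2*exp(2*r) - 7*exp(r))*exp(r)/(exp(2*r) + 7*exp(r) + 10)^2 + exp(r)/(exp(2*r) + 7*exp(r) + 10) = (10 - exp(2*r))*exp(r)/(exp(4*r) + 14*exp(3*r) + 69*exp(2*r) + 140*exp(r) + 100)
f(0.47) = 0.07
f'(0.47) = 0.02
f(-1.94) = 0.01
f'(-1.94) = 0.01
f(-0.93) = 0.03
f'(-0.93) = 0.02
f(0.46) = 0.07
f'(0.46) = 0.02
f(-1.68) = 0.02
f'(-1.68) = 0.01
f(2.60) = 0.05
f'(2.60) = -0.03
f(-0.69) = 0.04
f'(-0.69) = 0.03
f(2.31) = 0.06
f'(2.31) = -0.03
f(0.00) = 0.06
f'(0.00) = 0.03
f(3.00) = 0.04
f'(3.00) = -0.03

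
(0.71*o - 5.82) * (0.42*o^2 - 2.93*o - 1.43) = 0.2982*o^3 - 4.5247*o^2 + 16.0373*o + 8.3226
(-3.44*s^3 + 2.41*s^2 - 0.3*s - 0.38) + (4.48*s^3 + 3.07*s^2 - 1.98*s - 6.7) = 1.04*s^3 + 5.48*s^2 - 2.28*s - 7.08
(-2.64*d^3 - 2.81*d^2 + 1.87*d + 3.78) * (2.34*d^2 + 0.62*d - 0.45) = -6.1776*d^5 - 8.2122*d^4 + 3.8216*d^3 + 11.2691*d^2 + 1.5021*d - 1.701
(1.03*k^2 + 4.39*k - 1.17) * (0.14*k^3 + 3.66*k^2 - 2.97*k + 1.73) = 0.1442*k^5 + 4.3844*k^4 + 12.8445*k^3 - 15.5386*k^2 + 11.0696*k - 2.0241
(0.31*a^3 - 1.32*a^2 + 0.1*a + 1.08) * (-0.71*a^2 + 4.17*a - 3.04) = -0.2201*a^5 + 2.2299*a^4 - 6.5178*a^3 + 3.663*a^2 + 4.1996*a - 3.2832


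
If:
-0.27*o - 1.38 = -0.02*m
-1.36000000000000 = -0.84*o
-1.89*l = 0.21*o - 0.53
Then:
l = 0.10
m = 90.86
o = 1.62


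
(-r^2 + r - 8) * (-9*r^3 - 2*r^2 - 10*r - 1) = 9*r^5 - 7*r^4 + 80*r^3 + 7*r^2 + 79*r + 8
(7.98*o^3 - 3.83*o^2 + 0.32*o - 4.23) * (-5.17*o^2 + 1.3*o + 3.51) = -41.2566*o^5 + 30.1751*o^4 + 21.3764*o^3 + 8.8418*o^2 - 4.3758*o - 14.8473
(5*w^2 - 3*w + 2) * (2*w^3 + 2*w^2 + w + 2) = 10*w^5 + 4*w^4 + 3*w^3 + 11*w^2 - 4*w + 4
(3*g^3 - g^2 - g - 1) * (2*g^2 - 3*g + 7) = 6*g^5 - 11*g^4 + 22*g^3 - 6*g^2 - 4*g - 7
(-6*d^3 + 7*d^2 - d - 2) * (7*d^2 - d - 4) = -42*d^5 + 55*d^4 + 10*d^3 - 41*d^2 + 6*d + 8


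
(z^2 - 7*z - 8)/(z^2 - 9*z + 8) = (z + 1)/(z - 1)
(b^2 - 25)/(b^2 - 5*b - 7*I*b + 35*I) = (b + 5)/(b - 7*I)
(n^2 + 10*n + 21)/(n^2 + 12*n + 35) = (n + 3)/(n + 5)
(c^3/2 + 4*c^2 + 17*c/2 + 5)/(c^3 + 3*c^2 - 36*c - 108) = (c^3 + 8*c^2 + 17*c + 10)/(2*(c^3 + 3*c^2 - 36*c - 108))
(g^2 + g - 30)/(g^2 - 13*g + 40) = (g + 6)/(g - 8)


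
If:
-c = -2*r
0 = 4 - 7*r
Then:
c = 8/7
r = 4/7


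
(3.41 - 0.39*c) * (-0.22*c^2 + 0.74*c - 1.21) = 0.0858*c^3 - 1.0388*c^2 + 2.9953*c - 4.1261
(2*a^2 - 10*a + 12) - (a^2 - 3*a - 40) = a^2 - 7*a + 52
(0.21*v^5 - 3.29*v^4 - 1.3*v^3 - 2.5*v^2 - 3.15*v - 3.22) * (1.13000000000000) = 0.2373*v^5 - 3.7177*v^4 - 1.469*v^3 - 2.825*v^2 - 3.5595*v - 3.6386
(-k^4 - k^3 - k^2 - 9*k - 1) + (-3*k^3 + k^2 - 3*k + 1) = -k^4 - 4*k^3 - 12*k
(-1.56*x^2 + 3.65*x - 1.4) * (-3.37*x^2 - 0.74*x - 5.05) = 5.2572*x^4 - 11.1461*x^3 + 9.895*x^2 - 17.3965*x + 7.07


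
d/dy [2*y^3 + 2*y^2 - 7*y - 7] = 6*y^2 + 4*y - 7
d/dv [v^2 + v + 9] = 2*v + 1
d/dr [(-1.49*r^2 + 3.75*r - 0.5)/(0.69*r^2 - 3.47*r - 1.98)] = (2.5828*r^2 + 6.5904*r - 9.16)/(0.4761*r^4 - 4.7886*r^3 + 9.3085*r^2 + 13.7412*r + 3.9204)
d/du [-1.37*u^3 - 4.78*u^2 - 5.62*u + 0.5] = -4.11*u^2 - 9.56*u - 5.62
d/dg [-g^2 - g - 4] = -2*g - 1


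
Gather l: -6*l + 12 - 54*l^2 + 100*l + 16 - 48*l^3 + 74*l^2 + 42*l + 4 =-48*l^3 + 20*l^2 + 136*l + 32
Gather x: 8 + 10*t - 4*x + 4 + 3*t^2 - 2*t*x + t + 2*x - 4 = 3*t^2 + 11*t + x*(-2*t - 2) + 8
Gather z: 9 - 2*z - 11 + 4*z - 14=2*z - 16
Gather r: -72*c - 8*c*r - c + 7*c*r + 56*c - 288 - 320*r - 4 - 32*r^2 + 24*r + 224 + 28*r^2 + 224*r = -17*c - 4*r^2 + r*(-c - 72) - 68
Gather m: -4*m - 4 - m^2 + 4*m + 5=1 - m^2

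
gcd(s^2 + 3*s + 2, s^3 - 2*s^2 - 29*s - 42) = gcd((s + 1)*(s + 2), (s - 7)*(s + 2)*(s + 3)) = s + 2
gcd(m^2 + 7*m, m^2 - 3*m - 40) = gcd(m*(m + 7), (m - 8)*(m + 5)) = 1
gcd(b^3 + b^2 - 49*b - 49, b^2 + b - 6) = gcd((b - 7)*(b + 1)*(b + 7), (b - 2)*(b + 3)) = 1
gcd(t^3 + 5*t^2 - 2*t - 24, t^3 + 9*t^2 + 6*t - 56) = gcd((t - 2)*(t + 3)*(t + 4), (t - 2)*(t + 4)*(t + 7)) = t^2 + 2*t - 8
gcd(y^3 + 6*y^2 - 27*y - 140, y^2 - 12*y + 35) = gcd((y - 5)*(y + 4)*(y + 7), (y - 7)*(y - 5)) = y - 5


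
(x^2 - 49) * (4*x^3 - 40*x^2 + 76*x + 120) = 4*x^5 - 40*x^4 - 120*x^3 + 2080*x^2 - 3724*x - 5880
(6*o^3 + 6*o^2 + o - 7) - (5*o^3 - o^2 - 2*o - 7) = o^3 + 7*o^2 + 3*o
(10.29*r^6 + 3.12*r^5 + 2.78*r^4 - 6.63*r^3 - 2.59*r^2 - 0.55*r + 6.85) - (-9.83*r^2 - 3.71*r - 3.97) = 10.29*r^6 + 3.12*r^5 + 2.78*r^4 - 6.63*r^3 + 7.24*r^2 + 3.16*r + 10.82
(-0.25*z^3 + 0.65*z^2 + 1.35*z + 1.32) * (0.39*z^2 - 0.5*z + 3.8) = -0.0975*z^5 + 0.3785*z^4 - 0.7485*z^3 + 2.3098*z^2 + 4.47*z + 5.016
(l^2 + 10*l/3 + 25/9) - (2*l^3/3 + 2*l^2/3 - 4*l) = -2*l^3/3 + l^2/3 + 22*l/3 + 25/9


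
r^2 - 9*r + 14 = (r - 7)*(r - 2)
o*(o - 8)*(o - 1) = o^3 - 9*o^2 + 8*o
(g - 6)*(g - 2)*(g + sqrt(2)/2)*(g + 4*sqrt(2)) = g^4 - 8*g^3 + 9*sqrt(2)*g^3/2 - 36*sqrt(2)*g^2 + 16*g^2 - 32*g + 54*sqrt(2)*g + 48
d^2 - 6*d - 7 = (d - 7)*(d + 1)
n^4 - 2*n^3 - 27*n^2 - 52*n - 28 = (n - 7)*(n + 1)*(n + 2)^2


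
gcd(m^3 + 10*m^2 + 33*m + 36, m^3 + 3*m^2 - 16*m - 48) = m^2 + 7*m + 12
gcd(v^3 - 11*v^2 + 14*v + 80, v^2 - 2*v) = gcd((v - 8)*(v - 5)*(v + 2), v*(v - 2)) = 1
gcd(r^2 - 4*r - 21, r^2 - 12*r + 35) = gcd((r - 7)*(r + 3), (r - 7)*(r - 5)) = r - 7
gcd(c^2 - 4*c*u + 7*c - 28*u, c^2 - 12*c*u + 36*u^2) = 1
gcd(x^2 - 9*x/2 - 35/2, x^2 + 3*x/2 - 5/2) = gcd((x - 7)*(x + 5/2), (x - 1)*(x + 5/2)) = x + 5/2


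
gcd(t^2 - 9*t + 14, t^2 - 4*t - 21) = t - 7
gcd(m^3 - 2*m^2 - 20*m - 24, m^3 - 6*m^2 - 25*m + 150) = m - 6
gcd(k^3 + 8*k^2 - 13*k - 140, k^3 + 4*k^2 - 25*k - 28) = k^2 + 3*k - 28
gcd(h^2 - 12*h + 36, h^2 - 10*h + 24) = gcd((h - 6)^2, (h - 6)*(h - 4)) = h - 6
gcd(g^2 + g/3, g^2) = g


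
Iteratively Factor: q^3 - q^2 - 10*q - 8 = (q - 4)*(q^2 + 3*q + 2) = (q - 4)*(q + 1)*(q + 2)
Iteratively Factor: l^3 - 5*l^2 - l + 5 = (l - 1)*(l^2 - 4*l - 5) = (l - 1)*(l + 1)*(l - 5)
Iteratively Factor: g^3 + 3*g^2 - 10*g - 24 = (g + 4)*(g^2 - g - 6) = (g + 2)*(g + 4)*(g - 3)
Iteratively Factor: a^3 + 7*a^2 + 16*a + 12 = (a + 3)*(a^2 + 4*a + 4) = (a + 2)*(a + 3)*(a + 2)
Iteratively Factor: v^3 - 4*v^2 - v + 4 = (v - 4)*(v^2 - 1) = (v - 4)*(v - 1)*(v + 1)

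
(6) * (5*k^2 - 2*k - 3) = 30*k^2 - 12*k - 18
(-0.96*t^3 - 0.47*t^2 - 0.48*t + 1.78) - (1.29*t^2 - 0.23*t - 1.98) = -0.96*t^3 - 1.76*t^2 - 0.25*t + 3.76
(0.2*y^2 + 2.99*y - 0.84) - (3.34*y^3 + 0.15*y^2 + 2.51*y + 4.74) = -3.34*y^3 + 0.05*y^2 + 0.48*y - 5.58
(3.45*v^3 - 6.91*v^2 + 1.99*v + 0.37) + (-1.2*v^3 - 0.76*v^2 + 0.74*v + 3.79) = 2.25*v^3 - 7.67*v^2 + 2.73*v + 4.16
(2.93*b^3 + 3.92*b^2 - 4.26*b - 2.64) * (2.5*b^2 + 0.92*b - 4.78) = 7.325*b^5 + 12.4956*b^4 - 21.049*b^3 - 29.2568*b^2 + 17.934*b + 12.6192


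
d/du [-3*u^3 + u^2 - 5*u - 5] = -9*u^2 + 2*u - 5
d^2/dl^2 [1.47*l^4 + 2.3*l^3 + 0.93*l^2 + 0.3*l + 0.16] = 17.64*l^2 + 13.8*l + 1.86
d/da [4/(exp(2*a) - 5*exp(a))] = 4*(5 - 2*exp(a))*exp(-a)/(exp(a) - 5)^2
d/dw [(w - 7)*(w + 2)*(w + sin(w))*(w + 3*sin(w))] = (w - 7)*(w + 2)*(w + sin(w))*(3*cos(w) + 1) + (w - 7)*(w + 2)*(w + 3*sin(w))*(cos(w) + 1) + (w - 7)*(w + sin(w))*(w + 3*sin(w)) + (w + 2)*(w + sin(w))*(w + 3*sin(w))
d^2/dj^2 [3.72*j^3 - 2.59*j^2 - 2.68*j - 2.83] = 22.32*j - 5.18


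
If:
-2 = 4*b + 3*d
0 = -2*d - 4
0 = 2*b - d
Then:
No Solution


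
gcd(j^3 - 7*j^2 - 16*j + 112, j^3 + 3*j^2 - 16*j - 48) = j^2 - 16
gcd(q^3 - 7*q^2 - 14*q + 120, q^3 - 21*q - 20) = q^2 - q - 20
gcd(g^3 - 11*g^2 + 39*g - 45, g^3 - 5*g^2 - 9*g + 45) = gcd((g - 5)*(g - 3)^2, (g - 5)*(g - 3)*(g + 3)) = g^2 - 8*g + 15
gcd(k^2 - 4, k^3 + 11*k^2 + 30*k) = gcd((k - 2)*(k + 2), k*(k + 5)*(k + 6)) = 1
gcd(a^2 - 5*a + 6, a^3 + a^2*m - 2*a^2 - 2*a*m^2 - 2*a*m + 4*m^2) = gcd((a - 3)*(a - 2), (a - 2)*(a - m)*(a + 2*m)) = a - 2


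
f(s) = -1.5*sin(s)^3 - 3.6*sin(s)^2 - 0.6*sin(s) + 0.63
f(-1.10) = -0.63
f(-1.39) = -0.84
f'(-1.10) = 1.02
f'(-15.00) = -1.66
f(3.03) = 0.52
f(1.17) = -4.15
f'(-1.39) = 0.38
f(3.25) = 0.65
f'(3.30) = -0.42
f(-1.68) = -0.86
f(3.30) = 0.64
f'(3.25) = -0.13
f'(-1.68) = -0.23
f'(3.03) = 1.45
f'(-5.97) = -3.09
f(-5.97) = 0.06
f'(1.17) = -4.31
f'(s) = -4.5*sin(s)^2*cos(s) - 7.2*sin(s)*cos(s) - 0.6*cos(s)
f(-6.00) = 0.15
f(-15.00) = -0.09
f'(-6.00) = -2.85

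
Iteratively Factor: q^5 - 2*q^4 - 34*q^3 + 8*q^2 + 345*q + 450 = (q + 2)*(q^4 - 4*q^3 - 26*q^2 + 60*q + 225) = (q + 2)*(q + 3)*(q^3 - 7*q^2 - 5*q + 75) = (q + 2)*(q + 3)^2*(q^2 - 10*q + 25) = (q - 5)*(q + 2)*(q + 3)^2*(q - 5)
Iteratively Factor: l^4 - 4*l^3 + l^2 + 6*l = (l + 1)*(l^3 - 5*l^2 + 6*l) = (l - 3)*(l + 1)*(l^2 - 2*l) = l*(l - 3)*(l + 1)*(l - 2)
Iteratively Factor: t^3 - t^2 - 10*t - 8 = (t + 1)*(t^2 - 2*t - 8) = (t + 1)*(t + 2)*(t - 4)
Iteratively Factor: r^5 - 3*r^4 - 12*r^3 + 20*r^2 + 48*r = (r - 3)*(r^4 - 12*r^2 - 16*r) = r*(r - 3)*(r^3 - 12*r - 16) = r*(r - 3)*(r + 2)*(r^2 - 2*r - 8) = r*(r - 3)*(r + 2)^2*(r - 4)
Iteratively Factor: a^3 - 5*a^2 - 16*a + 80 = (a - 4)*(a^2 - a - 20) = (a - 4)*(a + 4)*(a - 5)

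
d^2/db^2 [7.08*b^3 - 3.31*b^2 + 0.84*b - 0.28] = 42.48*b - 6.62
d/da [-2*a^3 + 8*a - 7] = 8 - 6*a^2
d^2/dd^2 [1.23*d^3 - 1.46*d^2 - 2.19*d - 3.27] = 7.38*d - 2.92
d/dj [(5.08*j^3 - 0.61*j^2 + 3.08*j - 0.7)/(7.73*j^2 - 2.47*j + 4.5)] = (39.2684*j^4 - 25.0952*j^3 + 46.2783*j^2 + 5.332*j + 12.131)/(59.7529*j^4 - 38.1862*j^3 + 75.6709*j^2 - 22.23*j + 20.25)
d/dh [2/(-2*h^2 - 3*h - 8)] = 2*(4*h + 3)/(2*h^2 + 3*h + 8)^2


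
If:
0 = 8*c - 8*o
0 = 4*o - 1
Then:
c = 1/4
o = 1/4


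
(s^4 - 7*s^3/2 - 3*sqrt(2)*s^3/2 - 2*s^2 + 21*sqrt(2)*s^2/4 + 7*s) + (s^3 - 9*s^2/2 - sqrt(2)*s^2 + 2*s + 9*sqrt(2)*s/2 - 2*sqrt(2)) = s^4 - 5*s^3/2 - 3*sqrt(2)*s^3/2 - 13*s^2/2 + 17*sqrt(2)*s^2/4 + 9*sqrt(2)*s/2 + 9*s - 2*sqrt(2)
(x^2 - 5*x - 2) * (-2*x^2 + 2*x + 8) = -2*x^4 + 12*x^3 + 2*x^2 - 44*x - 16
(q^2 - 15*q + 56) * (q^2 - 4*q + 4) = q^4 - 19*q^3 + 120*q^2 - 284*q + 224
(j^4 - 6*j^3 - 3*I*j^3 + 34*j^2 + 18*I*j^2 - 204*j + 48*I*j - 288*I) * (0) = 0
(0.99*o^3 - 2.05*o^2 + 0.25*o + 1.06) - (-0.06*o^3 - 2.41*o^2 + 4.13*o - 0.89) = 1.05*o^3 + 0.36*o^2 - 3.88*o + 1.95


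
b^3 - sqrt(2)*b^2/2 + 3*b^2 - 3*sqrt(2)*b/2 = b*(b + 3)*(b - sqrt(2)/2)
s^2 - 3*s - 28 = (s - 7)*(s + 4)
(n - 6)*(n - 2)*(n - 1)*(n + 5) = n^4 - 4*n^3 - 25*n^2 + 88*n - 60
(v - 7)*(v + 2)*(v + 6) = v^3 + v^2 - 44*v - 84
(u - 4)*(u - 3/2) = u^2 - 11*u/2 + 6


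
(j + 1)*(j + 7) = j^2 + 8*j + 7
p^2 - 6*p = p*(p - 6)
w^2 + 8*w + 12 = (w + 2)*(w + 6)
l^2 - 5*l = l*(l - 5)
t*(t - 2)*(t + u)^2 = t^4 + 2*t^3*u - 2*t^3 + t^2*u^2 - 4*t^2*u - 2*t*u^2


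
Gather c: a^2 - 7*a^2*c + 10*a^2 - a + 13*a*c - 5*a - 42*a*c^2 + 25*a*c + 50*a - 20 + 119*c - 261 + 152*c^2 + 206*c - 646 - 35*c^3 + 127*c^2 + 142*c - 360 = 11*a^2 + 44*a - 35*c^3 + c^2*(279 - 42*a) + c*(-7*a^2 + 38*a + 467) - 1287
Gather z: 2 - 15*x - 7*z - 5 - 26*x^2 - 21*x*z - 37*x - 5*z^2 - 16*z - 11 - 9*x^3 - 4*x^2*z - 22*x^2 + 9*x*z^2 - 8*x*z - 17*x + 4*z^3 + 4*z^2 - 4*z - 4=-9*x^3 - 48*x^2 - 69*x + 4*z^3 + z^2*(9*x - 1) + z*(-4*x^2 - 29*x - 27) - 18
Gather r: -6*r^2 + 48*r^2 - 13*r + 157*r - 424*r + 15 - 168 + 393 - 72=42*r^2 - 280*r + 168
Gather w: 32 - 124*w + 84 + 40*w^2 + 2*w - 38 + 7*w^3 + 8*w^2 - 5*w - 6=7*w^3 + 48*w^2 - 127*w + 72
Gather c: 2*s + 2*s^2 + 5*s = 2*s^2 + 7*s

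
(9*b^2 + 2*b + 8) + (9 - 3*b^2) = 6*b^2 + 2*b + 17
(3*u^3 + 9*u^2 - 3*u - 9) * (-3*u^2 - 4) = -9*u^5 - 27*u^4 - 3*u^3 - 9*u^2 + 12*u + 36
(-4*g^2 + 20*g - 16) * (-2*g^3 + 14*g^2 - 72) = 8*g^5 - 96*g^4 + 312*g^3 + 64*g^2 - 1440*g + 1152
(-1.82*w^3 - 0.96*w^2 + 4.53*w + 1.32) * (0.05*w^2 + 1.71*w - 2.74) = -0.091*w^5 - 3.1602*w^4 + 3.5717*w^3 + 10.4427*w^2 - 10.155*w - 3.6168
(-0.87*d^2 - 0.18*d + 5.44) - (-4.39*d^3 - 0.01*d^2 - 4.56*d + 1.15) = 4.39*d^3 - 0.86*d^2 + 4.38*d + 4.29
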